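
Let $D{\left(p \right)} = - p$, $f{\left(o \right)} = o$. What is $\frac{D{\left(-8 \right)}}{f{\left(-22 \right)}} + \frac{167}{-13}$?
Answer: $- \frac{1889}{143} \approx -13.21$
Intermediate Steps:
$\frac{D{\left(-8 \right)}}{f{\left(-22 \right)}} + \frac{167}{-13} = \frac{\left(-1\right) \left(-8\right)}{-22} + \frac{167}{-13} = 8 \left(- \frac{1}{22}\right) + 167 \left(- \frac{1}{13}\right) = - \frac{4}{11} - \frac{167}{13} = - \frac{1889}{143}$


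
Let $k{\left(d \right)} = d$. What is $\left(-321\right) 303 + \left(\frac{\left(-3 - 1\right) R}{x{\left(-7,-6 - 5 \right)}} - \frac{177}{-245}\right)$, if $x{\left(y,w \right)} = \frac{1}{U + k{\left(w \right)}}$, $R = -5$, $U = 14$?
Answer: $- \frac{23814558}{245} \approx -97202.0$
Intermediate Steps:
$x{\left(y,w \right)} = \frac{1}{14 + w}$
$\left(-321\right) 303 + \left(\frac{\left(-3 - 1\right) R}{x{\left(-7,-6 - 5 \right)}} - \frac{177}{-245}\right) = \left(-321\right) 303 - \left(- \frac{177}{245} - \frac{\left(-3 - 1\right) \left(-5\right)}{\frac{1}{14 - 11}}\right) = -97263 - \left(- \frac{177}{245} - \frac{\left(-4\right) \left(-5\right)}{\frac{1}{14 - 11}}\right) = -97263 + \left(\frac{20}{\frac{1}{3}} + \frac{177}{245}\right) = -97263 + \left(20 \frac{1}{\frac{1}{3}} + \frac{177}{245}\right) = -97263 + \left(20 \cdot 3 + \frac{177}{245}\right) = -97263 + \left(60 + \frac{177}{245}\right) = -97263 + \frac{14877}{245} = - \frac{23814558}{245}$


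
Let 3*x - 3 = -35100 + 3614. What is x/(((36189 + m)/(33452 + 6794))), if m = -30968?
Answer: -1267064818/15663 ≈ -80895.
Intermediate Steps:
x = -31483/3 (x = 1 + (-35100 + 3614)/3 = 1 + (⅓)*(-31486) = 1 - 31486/3 = -31483/3 ≈ -10494.)
x/(((36189 + m)/(33452 + 6794))) = -31483*(33452 + 6794)/(36189 - 30968)/3 = -31483/(3*(5221/40246)) = -31483/(3*(5221*(1/40246))) = -31483/(3*5221/40246) = -31483/3*40246/5221 = -1267064818/15663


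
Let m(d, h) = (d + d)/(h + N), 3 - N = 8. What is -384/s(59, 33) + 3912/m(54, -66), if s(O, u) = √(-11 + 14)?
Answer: -23146/9 - 128*√3 ≈ -2793.5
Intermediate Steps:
N = -5 (N = 3 - 1*8 = 3 - 8 = -5)
m(d, h) = 2*d/(-5 + h) (m(d, h) = (d + d)/(h - 5) = (2*d)/(-5 + h) = 2*d/(-5 + h))
s(O, u) = √3
-384/s(59, 33) + 3912/m(54, -66) = -384*√3/3 + 3912/((2*54/(-5 - 66))) = -128*√3 + 3912/((2*54/(-71))) = -128*√3 + 3912/((2*54*(-1/71))) = -128*√3 + 3912/(-108/71) = -128*√3 + 3912*(-71/108) = -128*√3 - 23146/9 = -23146/9 - 128*√3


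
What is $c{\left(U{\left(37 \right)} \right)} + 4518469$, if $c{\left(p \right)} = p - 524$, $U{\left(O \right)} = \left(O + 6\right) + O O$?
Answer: $4519357$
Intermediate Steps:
$U{\left(O \right)} = 6 + O + O^{2}$ ($U{\left(O \right)} = \left(6 + O\right) + O^{2} = 6 + O + O^{2}$)
$c{\left(p \right)} = -524 + p$
$c{\left(U{\left(37 \right)} \right)} + 4518469 = \left(-524 + \left(6 + 37 + 37^{2}\right)\right) + 4518469 = \left(-524 + \left(6 + 37 + 1369\right)\right) + 4518469 = \left(-524 + 1412\right) + 4518469 = 888 + 4518469 = 4519357$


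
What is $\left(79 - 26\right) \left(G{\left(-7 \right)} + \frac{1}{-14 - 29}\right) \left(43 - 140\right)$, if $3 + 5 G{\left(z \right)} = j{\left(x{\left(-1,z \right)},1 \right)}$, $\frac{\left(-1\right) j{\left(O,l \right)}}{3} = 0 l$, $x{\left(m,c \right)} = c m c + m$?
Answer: $\frac{688894}{215} \approx 3204.2$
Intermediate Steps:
$x{\left(m,c \right)} = m + m c^{2}$ ($x{\left(m,c \right)} = m c^{2} + m = m + m c^{2}$)
$j{\left(O,l \right)} = 0$ ($j{\left(O,l \right)} = - 3 \cdot 0 l = \left(-3\right) 0 = 0$)
$G{\left(z \right)} = - \frac{3}{5}$ ($G{\left(z \right)} = - \frac{3}{5} + \frac{1}{5} \cdot 0 = - \frac{3}{5} + 0 = - \frac{3}{5}$)
$\left(79 - 26\right) \left(G{\left(-7 \right)} + \frac{1}{-14 - 29}\right) \left(43 - 140\right) = \left(79 - 26\right) \left(- \frac{3}{5} + \frac{1}{-14 - 29}\right) \left(43 - 140\right) = 53 \left(- \frac{3}{5} + \frac{1}{-43}\right) \left(-97\right) = 53 \left(- \frac{3}{5} - \frac{1}{43}\right) \left(-97\right) = 53 \left(- \frac{134}{215}\right) \left(-97\right) = \left(- \frac{7102}{215}\right) \left(-97\right) = \frac{688894}{215}$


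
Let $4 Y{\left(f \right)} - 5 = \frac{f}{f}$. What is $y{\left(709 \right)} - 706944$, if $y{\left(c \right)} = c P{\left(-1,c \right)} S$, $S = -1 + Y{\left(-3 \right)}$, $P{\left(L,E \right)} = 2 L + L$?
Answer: $- \frac{1416015}{2} \approx -7.0801 \cdot 10^{5}$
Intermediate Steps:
$Y{\left(f \right)} = \frac{3}{2}$ ($Y{\left(f \right)} = \frac{5}{4} + \frac{f \frac{1}{f}}{4} = \frac{5}{4} + \frac{1}{4} \cdot 1 = \frac{5}{4} + \frac{1}{4} = \frac{3}{2}$)
$P{\left(L,E \right)} = 3 L$
$S = \frac{1}{2}$ ($S = -1 + \frac{3}{2} = \frac{1}{2} \approx 0.5$)
$y{\left(c \right)} = - \frac{3 c}{2}$ ($y{\left(c \right)} = c 3 \left(-1\right) \frac{1}{2} = c \left(-3\right) \frac{1}{2} = - 3 c \frac{1}{2} = - \frac{3 c}{2}$)
$y{\left(709 \right)} - 706944 = \left(- \frac{3}{2}\right) 709 - 706944 = - \frac{2127}{2} - 706944 = - \frac{1416015}{2}$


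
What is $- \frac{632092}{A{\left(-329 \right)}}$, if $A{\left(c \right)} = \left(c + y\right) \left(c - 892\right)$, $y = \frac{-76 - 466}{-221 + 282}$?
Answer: $- \frac{38557612}{25166031} \approx -1.5321$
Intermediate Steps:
$y = - \frac{542}{61} \approx -8.8853$
$A{\left(c \right)} = \left(-892 + c\right) \left(- \frac{542}{61} + c\right)$ ($A{\left(c \right)} = \left(c - \frac{542}{61}\right) \left(c - 892\right) = \left(- \frac{542}{61} + c\right) \left(-892 + c\right) = \left(-892 + c\right) \left(- \frac{542}{61} + c\right)$)
$- \frac{632092}{A{\left(-329 \right)}} = - \frac{632092}{\frac{483464}{61} + \left(-329\right)^{2} - - \frac{18079866}{61}} = - \frac{632092}{\frac{483464}{61} + 108241 + \frac{18079866}{61}} = - \frac{632092}{\frac{25166031}{61}} = \left(-632092\right) \frac{61}{25166031} = - \frac{38557612}{25166031}$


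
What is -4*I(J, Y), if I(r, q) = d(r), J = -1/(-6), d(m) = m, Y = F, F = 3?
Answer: -2/3 ≈ -0.66667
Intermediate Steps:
Y = 3
J = 1/6 (J = -1*(-1/6) = 1/6 ≈ 0.16667)
I(r, q) = r
-4*I(J, Y) = -4*1/6 = -2/3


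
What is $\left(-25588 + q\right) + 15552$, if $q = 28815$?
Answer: $18779$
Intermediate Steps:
$\left(-25588 + q\right) + 15552 = \left(-25588 + 28815\right) + 15552 = 3227 + 15552 = 18779$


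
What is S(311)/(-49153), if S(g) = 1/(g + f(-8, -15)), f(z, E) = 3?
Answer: -1/15434042 ≈ -6.4792e-8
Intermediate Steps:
S(g) = 1/(3 + g) (S(g) = 1/(g + 3) = 1/(3 + g))
S(311)/(-49153) = 1/((3 + 311)*(-49153)) = -1/49153/314 = (1/314)*(-1/49153) = -1/15434042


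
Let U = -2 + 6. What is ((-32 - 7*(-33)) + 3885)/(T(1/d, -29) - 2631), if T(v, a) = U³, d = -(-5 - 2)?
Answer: -4084/2567 ≈ -1.5910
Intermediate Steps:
d = 7 (d = -1*(-7) = 7)
U = 4
T(v, a) = 64 (T(v, a) = 4³ = 64)
((-32 - 7*(-33)) + 3885)/(T(1/d, -29) - 2631) = ((-32 - 7*(-33)) + 3885)/(64 - 2631) = ((-32 + 231) + 3885)/(-2567) = (199 + 3885)*(-1/2567) = 4084*(-1/2567) = -4084/2567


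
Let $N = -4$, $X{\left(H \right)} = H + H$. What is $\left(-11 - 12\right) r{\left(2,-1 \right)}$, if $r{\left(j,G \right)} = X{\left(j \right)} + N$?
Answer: $0$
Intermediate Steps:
$X{\left(H \right)} = 2 H$
$r{\left(j,G \right)} = -4 + 2 j$ ($r{\left(j,G \right)} = 2 j - 4 = -4 + 2 j$)
$\left(-11 - 12\right) r{\left(2,-1 \right)} = \left(-11 - 12\right) \left(-4 + 2 \cdot 2\right) = - 23 \left(-4 + 4\right) = \left(-23\right) 0 = 0$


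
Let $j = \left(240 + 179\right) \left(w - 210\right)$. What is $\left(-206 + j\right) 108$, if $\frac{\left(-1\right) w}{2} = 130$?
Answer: $-21290688$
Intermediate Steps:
$w = -260$ ($w = \left(-2\right) 130 = -260$)
$j = -196930$ ($j = \left(240 + 179\right) \left(-260 - 210\right) = 419 \left(-470\right) = -196930$)
$\left(-206 + j\right) 108 = \left(-206 - 196930\right) 108 = \left(-197136\right) 108 = -21290688$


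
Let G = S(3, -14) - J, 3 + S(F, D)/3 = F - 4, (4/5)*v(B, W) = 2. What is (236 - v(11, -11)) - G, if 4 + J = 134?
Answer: 751/2 ≈ 375.50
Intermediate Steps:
J = 130 (J = -4 + 134 = 130)
v(B, W) = 5/2 (v(B, W) = (5/4)*2 = 5/2)
S(F, D) = -21 + 3*F (S(F, D) = -9 + 3*(F - 4) = -9 + 3*(-4 + F) = -9 + (-12 + 3*F) = -21 + 3*F)
G = -142 (G = (-21 + 3*3) - 1*130 = (-21 + 9) - 130 = -12 - 130 = -142)
(236 - v(11, -11)) - G = (236 - 1*5/2) - 1*(-142) = (236 - 5/2) + 142 = 467/2 + 142 = 751/2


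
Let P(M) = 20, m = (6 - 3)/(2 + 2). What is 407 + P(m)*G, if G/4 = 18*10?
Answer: 14807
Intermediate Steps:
m = ¾ (m = 3/4 = 3*(¼) = ¾ ≈ 0.75000)
G = 720 (G = 4*(18*10) = 4*180 = 720)
407 + P(m)*G = 407 + 20*720 = 407 + 14400 = 14807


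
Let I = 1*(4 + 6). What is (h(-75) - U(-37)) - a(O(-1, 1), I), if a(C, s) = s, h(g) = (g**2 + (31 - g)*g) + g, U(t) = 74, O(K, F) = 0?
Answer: -2484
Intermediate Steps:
I = 10 (I = 1*10 = 10)
h(g) = g + g**2 + g*(31 - g) (h(g) = (g**2 + g*(31 - g)) + g = g + g**2 + g*(31 - g))
(h(-75) - U(-37)) - a(O(-1, 1), I) = (32*(-75) - 1*74) - 1*10 = (-2400 - 74) - 10 = -2474 - 10 = -2484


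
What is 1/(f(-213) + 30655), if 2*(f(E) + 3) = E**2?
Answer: 2/106673 ≈ 1.8749e-5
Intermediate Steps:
f(E) = -3 + E**2/2
1/(f(-213) + 30655) = 1/((-3 + (1/2)*(-213)**2) + 30655) = 1/((-3 + (1/2)*45369) + 30655) = 1/((-3 + 45369/2) + 30655) = 1/(45363/2 + 30655) = 1/(106673/2) = 2/106673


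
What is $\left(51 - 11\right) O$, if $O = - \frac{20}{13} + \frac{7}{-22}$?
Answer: $- \frac{10620}{143} \approx -74.266$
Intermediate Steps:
$O = - \frac{531}{286}$ ($O = \left(-20\right) \frac{1}{13} + 7 \left(- \frac{1}{22}\right) = - \frac{20}{13} - \frac{7}{22} = - \frac{531}{286} \approx -1.8566$)
$\left(51 - 11\right) O = \left(51 - 11\right) \left(- \frac{531}{286}\right) = 40 \left(- \frac{531}{286}\right) = - \frac{10620}{143}$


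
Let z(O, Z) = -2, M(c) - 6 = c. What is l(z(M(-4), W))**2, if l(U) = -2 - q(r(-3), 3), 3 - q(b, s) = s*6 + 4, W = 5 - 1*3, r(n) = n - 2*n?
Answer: 289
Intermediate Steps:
r(n) = -n
M(c) = 6 + c
W = 2 (W = 5 - 3 = 2)
q(b, s) = -1 - 6*s (q(b, s) = 3 - (s*6 + 4) = 3 - (6*s + 4) = 3 - (4 + 6*s) = 3 + (-4 - 6*s) = -1 - 6*s)
l(U) = 17 (l(U) = -2 - (-1 - 6*3) = -2 - (-1 - 18) = -2 - 1*(-19) = -2 + 19 = 17)
l(z(M(-4), W))**2 = 17**2 = 289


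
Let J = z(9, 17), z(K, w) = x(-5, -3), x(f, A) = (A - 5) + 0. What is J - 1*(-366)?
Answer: 358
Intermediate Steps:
x(f, A) = -5 + A (x(f, A) = (-5 + A) + 0 = -5 + A)
z(K, w) = -8 (z(K, w) = -5 - 3 = -8)
J = -8
J - 1*(-366) = -8 - 1*(-366) = -8 + 366 = 358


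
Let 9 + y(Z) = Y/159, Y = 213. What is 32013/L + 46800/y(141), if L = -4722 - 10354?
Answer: -18703753839/3060428 ≈ -6111.5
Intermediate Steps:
L = -15076
y(Z) = -406/53 (y(Z) = -9 + 213/159 = -9 + 213*(1/159) = -9 + 71/53 = -406/53)
32013/L + 46800/y(141) = 32013/(-15076) + 46800/(-406/53) = 32013*(-1/15076) + 46800*(-53/406) = -32013/15076 - 1240200/203 = -18703753839/3060428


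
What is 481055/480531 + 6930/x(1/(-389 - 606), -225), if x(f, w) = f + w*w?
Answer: 1967505091280/1728946213221 ≈ 1.1380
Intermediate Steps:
x(f, w) = f + w²
481055/480531 + 6930/x(1/(-389 - 606), -225) = 481055/480531 + 6930/(1/(-389 - 606) + (-225)²) = 481055*(1/480531) + 6930/(1/(-995) + 50625) = 481055/480531 + 6930/(-1/995 + 50625) = 481055/480531 + 6930/(50371874/995) = 481055/480531 + 6930*(995/50371874) = 481055/480531 + 492525/3597991 = 1967505091280/1728946213221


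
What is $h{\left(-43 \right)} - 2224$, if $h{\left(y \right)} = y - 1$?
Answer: $-2268$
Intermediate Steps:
$h{\left(y \right)} = -1 + y$ ($h{\left(y \right)} = y - 1 = -1 + y$)
$h{\left(-43 \right)} - 2224 = \left(-1 - 43\right) - 2224 = -44 - 2224 = -2268$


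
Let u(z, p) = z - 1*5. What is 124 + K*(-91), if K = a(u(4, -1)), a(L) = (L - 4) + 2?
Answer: 397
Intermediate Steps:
u(z, p) = -5 + z (u(z, p) = z - 5 = -5 + z)
a(L) = -2 + L (a(L) = (-4 + L) + 2 = -2 + L)
K = -3 (K = -2 + (-5 + 4) = -2 - 1 = -3)
124 + K*(-91) = 124 - 3*(-91) = 124 + 273 = 397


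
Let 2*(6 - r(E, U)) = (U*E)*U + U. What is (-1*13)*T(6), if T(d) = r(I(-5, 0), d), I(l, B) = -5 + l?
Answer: -2379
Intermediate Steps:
r(E, U) = 6 - U/2 - E*U²/2 (r(E, U) = 6 - ((U*E)*U + U)/2 = 6 - ((E*U)*U + U)/2 = 6 - (E*U² + U)/2 = 6 - (U + E*U²)/2 = 6 + (-U/2 - E*U²/2) = 6 - U/2 - E*U²/2)
T(d) = 6 + 5*d² - d/2 (T(d) = 6 - d/2 - (-5 - 5)*d²/2 = 6 - d/2 - ½*(-10)*d² = 6 - d/2 + 5*d² = 6 + 5*d² - d/2)
(-1*13)*T(6) = (-1*13)*(6 + 5*6² - ½*6) = -13*(6 + 5*36 - 3) = -13*(6 + 180 - 3) = -13*183 = -2379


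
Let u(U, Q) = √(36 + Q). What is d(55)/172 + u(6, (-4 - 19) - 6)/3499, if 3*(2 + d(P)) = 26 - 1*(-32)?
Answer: 13/129 + √7/3499 ≈ 0.10153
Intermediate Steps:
d(P) = 52/3 (d(P) = -2 + (26 - 1*(-32))/3 = -2 + (26 + 32)/3 = -2 + (⅓)*58 = -2 + 58/3 = 52/3)
d(55)/172 + u(6, (-4 - 19) - 6)/3499 = (52/3)/172 + √(36 + ((-4 - 19) - 6))/3499 = (52/3)*(1/172) + √(36 + (-23 - 6))*(1/3499) = 13/129 + √(36 - 29)*(1/3499) = 13/129 + √7*(1/3499) = 13/129 + √7/3499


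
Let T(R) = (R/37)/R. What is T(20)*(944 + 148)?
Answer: 1092/37 ≈ 29.514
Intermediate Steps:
T(R) = 1/37 (T(R) = (R*(1/37))/R = (R/37)/R = 1/37)
T(20)*(944 + 148) = (944 + 148)/37 = (1/37)*1092 = 1092/37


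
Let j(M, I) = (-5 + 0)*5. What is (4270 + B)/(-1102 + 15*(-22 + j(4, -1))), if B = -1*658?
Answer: -3612/1807 ≈ -1.9989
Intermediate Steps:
j(M, I) = -25 (j(M, I) = -5*5 = -25)
B = -658
(4270 + B)/(-1102 + 15*(-22 + j(4, -1))) = (4270 - 658)/(-1102 + 15*(-22 - 25)) = 3612/(-1102 + 15*(-47)) = 3612/(-1102 - 705) = 3612/(-1807) = 3612*(-1/1807) = -3612/1807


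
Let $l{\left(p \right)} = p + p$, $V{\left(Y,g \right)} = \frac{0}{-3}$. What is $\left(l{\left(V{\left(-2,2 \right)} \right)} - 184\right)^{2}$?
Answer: $33856$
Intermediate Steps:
$V{\left(Y,g \right)} = 0$ ($V{\left(Y,g \right)} = 0 \left(- \frac{1}{3}\right) = 0$)
$l{\left(p \right)} = 2 p$
$\left(l{\left(V{\left(-2,2 \right)} \right)} - 184\right)^{2} = \left(2 \cdot 0 - 184\right)^{2} = \left(0 - 184\right)^{2} = \left(-184\right)^{2} = 33856$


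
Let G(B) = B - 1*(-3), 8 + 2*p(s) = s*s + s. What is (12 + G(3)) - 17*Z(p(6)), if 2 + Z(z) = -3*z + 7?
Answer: 800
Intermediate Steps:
p(s) = -4 + s/2 + s²/2 (p(s) = -4 + (s*s + s)/2 = -4 + (s² + s)/2 = -4 + (s + s²)/2 = -4 + (s/2 + s²/2) = -4 + s/2 + s²/2)
G(B) = 3 + B (G(B) = B + 3 = 3 + B)
Z(z) = 5 - 3*z (Z(z) = -2 + (-3*z + 7) = -2 + (7 - 3*z) = 5 - 3*z)
(12 + G(3)) - 17*Z(p(6)) = (12 + (3 + 3)) - 17*(5 - 3*(-4 + (½)*6 + (½)*6²)) = (12 + 6) - 17*(5 - 3*(-4 + 3 + (½)*36)) = 18 - 17*(5 - 3*(-4 + 3 + 18)) = 18 - 17*(5 - 3*17) = 18 - 17*(5 - 51) = 18 - 17*(-46) = 18 + 782 = 800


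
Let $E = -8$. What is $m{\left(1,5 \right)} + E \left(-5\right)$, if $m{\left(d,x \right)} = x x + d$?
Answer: $66$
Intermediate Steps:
$m{\left(d,x \right)} = d + x^{2}$ ($m{\left(d,x \right)} = x^{2} + d = d + x^{2}$)
$m{\left(1,5 \right)} + E \left(-5\right) = \left(1 + 5^{2}\right) - -40 = \left(1 + 25\right) + 40 = 26 + 40 = 66$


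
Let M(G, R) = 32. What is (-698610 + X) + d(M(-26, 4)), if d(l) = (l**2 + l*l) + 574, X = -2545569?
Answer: -3241557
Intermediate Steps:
d(l) = 574 + 2*l**2 (d(l) = (l**2 + l**2) + 574 = 2*l**2 + 574 = 574 + 2*l**2)
(-698610 + X) + d(M(-26, 4)) = (-698610 - 2545569) + (574 + 2*32**2) = -3244179 + (574 + 2*1024) = -3244179 + (574 + 2048) = -3244179 + 2622 = -3241557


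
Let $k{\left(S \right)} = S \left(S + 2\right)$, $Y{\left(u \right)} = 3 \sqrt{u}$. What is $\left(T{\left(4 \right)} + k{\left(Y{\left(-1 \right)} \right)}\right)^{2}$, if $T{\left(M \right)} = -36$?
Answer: $1989 - 540 i \approx 1989.0 - 540.0 i$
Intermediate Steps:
$k{\left(S \right)} = S \left(2 + S\right)$
$\left(T{\left(4 \right)} + k{\left(Y{\left(-1 \right)} \right)}\right)^{2} = \left(-36 + 3 \sqrt{-1} \left(2 + 3 \sqrt{-1}\right)\right)^{2} = \left(-36 + 3 i \left(2 + 3 i\right)\right)^{2}$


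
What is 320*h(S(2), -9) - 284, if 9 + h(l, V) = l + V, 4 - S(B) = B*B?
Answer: -6044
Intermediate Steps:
S(B) = 4 - B² (S(B) = 4 - B*B = 4 - B²)
h(l, V) = -9 + V + l (h(l, V) = -9 + (l + V) = -9 + (V + l) = -9 + V + l)
320*h(S(2), -9) - 284 = 320*(-9 - 9 + (4 - 1*2²)) - 284 = 320*(-9 - 9 + (4 - 1*4)) - 284 = 320*(-9 - 9 + (4 - 4)) - 284 = 320*(-9 - 9 + 0) - 284 = 320*(-18) - 284 = -5760 - 284 = -6044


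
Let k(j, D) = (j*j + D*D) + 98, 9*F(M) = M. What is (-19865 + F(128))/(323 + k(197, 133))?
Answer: -178657/512271 ≈ -0.34875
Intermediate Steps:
F(M) = M/9
k(j, D) = 98 + D² + j² (k(j, D) = (j² + D²) + 98 = (D² + j²) + 98 = 98 + D² + j²)
(-19865 + F(128))/(323 + k(197, 133)) = (-19865 + (⅑)*128)/(323 + (98 + 133² + 197²)) = (-19865 + 128/9)/(323 + (98 + 17689 + 38809)) = -178657/(9*(323 + 56596)) = -178657/9/56919 = -178657/9*1/56919 = -178657/512271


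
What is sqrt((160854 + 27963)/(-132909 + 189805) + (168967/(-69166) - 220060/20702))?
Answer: 3*I*sqrt(7024599275858177260305135)/2545872917896 ≈ 3.1232*I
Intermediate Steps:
sqrt((160854 + 27963)/(-132909 + 189805) + (168967/(-69166) - 220060/20702)) = sqrt(188817/56896 + (168967*(-1/69166) - 220060*1/20702)) = sqrt(188817*(1/56896) + (-168967/69166 - 110030/10351)) = sqrt(188817/56896 - 9359312397/715937266) = sqrt(-198663155692695/20366983343168) = 3*I*sqrt(7024599275858177260305135)/2545872917896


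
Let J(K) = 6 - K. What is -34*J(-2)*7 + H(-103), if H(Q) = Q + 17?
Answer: -1990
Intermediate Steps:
H(Q) = 17 + Q
-34*J(-2)*7 + H(-103) = -34*(6 - 1*(-2))*7 + (17 - 103) = -34*(6 + 2)*7 - 86 = -34*8*7 - 86 = -272*7 - 86 = -1904 - 86 = -1990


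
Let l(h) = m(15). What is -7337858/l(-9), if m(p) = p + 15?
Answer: -3668929/15 ≈ -2.4460e+5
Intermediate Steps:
m(p) = 15 + p
l(h) = 30 (l(h) = 15 + 15 = 30)
-7337858/l(-9) = -7337858/30 = -7337858*1/30 = -3668929/15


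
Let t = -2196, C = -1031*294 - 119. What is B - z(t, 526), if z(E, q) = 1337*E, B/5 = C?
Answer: 1419887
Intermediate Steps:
C = -303233 (C = -303114 - 119 = -303233)
B = -1516165 (B = 5*(-303233) = -1516165)
B - z(t, 526) = -1516165 - 1337*(-2196) = -1516165 - 1*(-2936052) = -1516165 + 2936052 = 1419887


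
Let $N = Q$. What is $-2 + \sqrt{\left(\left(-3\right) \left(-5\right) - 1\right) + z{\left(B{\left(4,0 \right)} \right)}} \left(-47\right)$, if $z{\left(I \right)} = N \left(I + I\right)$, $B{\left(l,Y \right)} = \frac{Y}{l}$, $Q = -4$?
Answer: $-2 - 47 \sqrt{14} \approx -177.86$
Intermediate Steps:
$N = -4$
$z{\left(I \right)} = - 8 I$ ($z{\left(I \right)} = - 4 \left(I + I\right) = - 4 \cdot 2 I = - 8 I$)
$-2 + \sqrt{\left(\left(-3\right) \left(-5\right) - 1\right) + z{\left(B{\left(4,0 \right)} \right)}} \left(-47\right) = -2 + \sqrt{\left(\left(-3\right) \left(-5\right) - 1\right) - 8 \cdot \frac{0}{4}} \left(-47\right) = -2 + \sqrt{\left(15 - 1\right) - 8 \cdot 0 \cdot \frac{1}{4}} \left(-47\right) = -2 + \sqrt{14 - 0} \left(-47\right) = -2 + \sqrt{14 + 0} \left(-47\right) = -2 + \sqrt{14} \left(-47\right) = -2 - 47 \sqrt{14}$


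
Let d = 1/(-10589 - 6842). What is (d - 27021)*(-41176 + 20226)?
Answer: 9867513939400/17431 ≈ 5.6609e+8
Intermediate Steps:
d = -1/17431 (d = 1/(-17431) = -1/17431 ≈ -5.7369e-5)
(d - 27021)*(-41176 + 20226) = (-1/17431 - 27021)*(-41176 + 20226) = -471003052/17431*(-20950) = 9867513939400/17431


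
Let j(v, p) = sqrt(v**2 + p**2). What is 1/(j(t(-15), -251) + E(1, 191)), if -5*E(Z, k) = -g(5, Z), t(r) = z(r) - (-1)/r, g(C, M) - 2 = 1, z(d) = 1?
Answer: -27/2835068 + 3*sqrt(14175421)/2835068 ≈ 0.0039745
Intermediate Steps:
g(C, M) = 3 (g(C, M) = 2 + 1 = 3)
t(r) = 1 + 1/r (t(r) = 1 - (-1)/r = 1 + 1/r)
E(Z, k) = 3/5 (E(Z, k) = -(-1)*3/5 = -1/5*(-3) = 3/5)
j(v, p) = sqrt(p**2 + v**2)
1/(j(t(-15), -251) + E(1, 191)) = 1/(sqrt((-251)**2 + ((1 - 15)/(-15))**2) + 3/5) = 1/(sqrt(63001 + (-1/15*(-14))**2) + 3/5) = 1/(sqrt(63001 + (14/15)**2) + 3/5) = 1/(sqrt(63001 + 196/225) + 3/5) = 1/(sqrt(14175421/225) + 3/5) = 1/(sqrt(14175421)/15 + 3/5) = 1/(3/5 + sqrt(14175421)/15)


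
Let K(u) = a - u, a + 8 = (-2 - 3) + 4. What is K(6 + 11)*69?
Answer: -1794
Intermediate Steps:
a = -9 (a = -8 + ((-2 - 3) + 4) = -8 + (-5 + 4) = -8 - 1 = -9)
K(u) = -9 - u
K(6 + 11)*69 = (-9 - (6 + 11))*69 = (-9 - 1*17)*69 = (-9 - 17)*69 = -26*69 = -1794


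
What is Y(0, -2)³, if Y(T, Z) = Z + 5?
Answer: 27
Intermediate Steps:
Y(T, Z) = 5 + Z
Y(0, -2)³ = (5 - 2)³ = 3³ = 27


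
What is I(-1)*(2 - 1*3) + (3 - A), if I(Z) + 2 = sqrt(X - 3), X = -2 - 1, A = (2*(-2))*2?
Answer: 13 - I*sqrt(6) ≈ 13.0 - 2.4495*I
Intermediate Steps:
A = -8 (A = -4*2 = -8)
X = -3
I(Z) = -2 + I*sqrt(6) (I(Z) = -2 + sqrt(-3 - 3) = -2 + sqrt(-6) = -2 + I*sqrt(6))
I(-1)*(2 - 1*3) + (3 - A) = (-2 + I*sqrt(6))*(2 - 1*3) + (3 - 1*(-8)) = (-2 + I*sqrt(6))*(2 - 3) + (3 + 8) = (-2 + I*sqrt(6))*(-1) + 11 = (2 - I*sqrt(6)) + 11 = 13 - I*sqrt(6)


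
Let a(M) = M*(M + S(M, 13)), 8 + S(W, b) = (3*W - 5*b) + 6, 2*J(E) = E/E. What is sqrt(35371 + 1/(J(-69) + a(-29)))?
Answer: sqrt(3985541517705)/10615 ≈ 188.07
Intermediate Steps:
J(E) = 1/2 (J(E) = (E/E)/2 = (1/2)*1 = 1/2)
S(W, b) = -2 - 5*b + 3*W (S(W, b) = -8 + ((3*W - 5*b) + 6) = -8 + ((-5*b + 3*W) + 6) = -8 + (6 - 5*b + 3*W) = -2 - 5*b + 3*W)
a(M) = M*(-67 + 4*M) (a(M) = M*(M + (-2 - 5*13 + 3*M)) = M*(M + (-2 - 65 + 3*M)) = M*(M + (-67 + 3*M)) = M*(-67 + 4*M))
sqrt(35371 + 1/(J(-69) + a(-29))) = sqrt(35371 + 1/(1/2 - 29*(-67 + 4*(-29)))) = sqrt(35371 + 1/(1/2 - 29*(-67 - 116))) = sqrt(35371 + 1/(1/2 - 29*(-183))) = sqrt(35371 + 1/(1/2 + 5307)) = sqrt(35371 + 1/(10615/2)) = sqrt(35371 + 2/10615) = sqrt(375463167/10615) = sqrt(3985541517705)/10615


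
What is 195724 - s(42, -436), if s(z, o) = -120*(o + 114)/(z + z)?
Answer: 195264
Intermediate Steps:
s(z, o) = -60*(114 + o)/z (s(z, o) = -120*(114 + o)/(2*z) = -60*(114 + o)/z)
195724 - s(42, -436) = 195724 - 60*(-114 - 1*(-436))/42 = 195724 - 60*(-114 + 436)/42 = 195724 - 60*322/42 = 195724 - 1*460 = 195724 - 460 = 195264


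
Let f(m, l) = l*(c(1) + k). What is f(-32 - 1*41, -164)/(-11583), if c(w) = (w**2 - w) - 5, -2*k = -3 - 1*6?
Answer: -82/11583 ≈ -0.0070793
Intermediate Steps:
k = 9/2 (k = -(-3 - 1*6)/2 = -(-3 - 6)/2 = -1/2*(-9) = 9/2 ≈ 4.5000)
c(w) = -5 + w**2 - w
f(m, l) = -l/2 (f(m, l) = l*((-5 + 1**2 - 1*1) + 9/2) = l*((-5 + 1 - 1) + 9/2) = l*(-5 + 9/2) = l*(-1/2) = -l/2)
f(-32 - 1*41, -164)/(-11583) = -1/2*(-164)/(-11583) = 82*(-1/11583) = -82/11583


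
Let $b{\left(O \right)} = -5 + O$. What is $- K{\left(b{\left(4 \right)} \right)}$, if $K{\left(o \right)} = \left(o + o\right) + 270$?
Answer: $-268$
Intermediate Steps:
$K{\left(o \right)} = 270 + 2 o$ ($K{\left(o \right)} = 2 o + 270 = 270 + 2 o$)
$- K{\left(b{\left(4 \right)} \right)} = - (270 + 2 \left(-5 + 4\right)) = - (270 + 2 \left(-1\right)) = - (270 - 2) = \left(-1\right) 268 = -268$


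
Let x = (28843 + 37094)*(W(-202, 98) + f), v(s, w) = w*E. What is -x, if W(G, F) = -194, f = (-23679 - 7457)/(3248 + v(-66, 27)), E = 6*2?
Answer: 11936311362/893 ≈ 1.3367e+7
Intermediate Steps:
E = 12
v(s, w) = 12*w (v(s, w) = w*12 = 12*w)
f = -7784/893 (f = (-23679 - 7457)/(3248 + 12*27) = -31136/(3248 + 324) = -31136/3572 = -31136*1/3572 = -7784/893 ≈ -8.7167)
x = -11936311362/893 (x = (28843 + 37094)*(-194 - 7784/893) = 65937*(-181026/893) = -11936311362/893 ≈ -1.3367e+7)
-x = -1*(-11936311362/893) = 11936311362/893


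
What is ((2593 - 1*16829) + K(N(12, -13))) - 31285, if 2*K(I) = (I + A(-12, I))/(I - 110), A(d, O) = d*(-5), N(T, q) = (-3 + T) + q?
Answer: -2594711/57 ≈ -45521.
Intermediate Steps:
N(T, q) = -3 + T + q
A(d, O) = -5*d
K(I) = (60 + I)/(2*(-110 + I)) (K(I) = ((I - 5*(-12))/(I - 110))/2 = ((I + 60)/(-110 + I))/2 = ((60 + I)/(-110 + I))/2 = (60 + I)/(2*(-110 + I)))
((2593 - 1*16829) + K(N(12, -13))) - 31285 = ((2593 - 1*16829) + (60 + (-3 + 12 - 13))/(2*(-110 + (-3 + 12 - 13)))) - 31285 = ((2593 - 16829) + (60 - 4)/(2*(-110 - 4))) - 31285 = (-14236 + (½)*56/(-114)) - 31285 = (-14236 + (½)*(-1/114)*56) - 31285 = (-14236 - 14/57) - 31285 = -811466/57 - 31285 = -2594711/57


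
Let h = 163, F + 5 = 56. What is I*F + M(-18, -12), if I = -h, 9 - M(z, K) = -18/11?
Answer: -91326/11 ≈ -8302.4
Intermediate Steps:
F = 51 (F = -5 + 56 = 51)
M(z, K) = 117/11 (M(z, K) = 9 - (-18)/11 = 9 - 1*(-18/11) = 9 + 18/11 = 117/11)
I = -163 (I = -1*163 = -163)
I*F + M(-18, -12) = -163*51 + 117/11 = -8313 + 117/11 = -91326/11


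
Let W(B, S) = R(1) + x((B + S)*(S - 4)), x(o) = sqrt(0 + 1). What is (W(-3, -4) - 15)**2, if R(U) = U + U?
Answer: 144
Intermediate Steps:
R(U) = 2*U
x(o) = 1 (x(o) = sqrt(1) = 1)
W(B, S) = 3 (W(B, S) = 2*1 + 1 = 2 + 1 = 3)
(W(-3, -4) - 15)**2 = (3 - 15)**2 = (-12)**2 = 144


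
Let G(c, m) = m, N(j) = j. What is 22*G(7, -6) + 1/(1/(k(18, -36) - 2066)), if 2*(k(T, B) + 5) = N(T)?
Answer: -2194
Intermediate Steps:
k(T, B) = -5 + T/2
22*G(7, -6) + 1/(1/(k(18, -36) - 2066)) = 22*(-6) + 1/(1/((-5 + (½)*18) - 2066)) = -132 + 1/(1/((-5 + 9) - 2066)) = -132 + 1/(1/(4 - 2066)) = -132 + 1/(1/(-2062)) = -132 + 1/(-1/2062) = -132 - 2062 = -2194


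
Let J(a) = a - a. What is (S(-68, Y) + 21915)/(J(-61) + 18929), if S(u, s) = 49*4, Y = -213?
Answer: 22111/18929 ≈ 1.1681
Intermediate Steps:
J(a) = 0
S(u, s) = 196
(S(-68, Y) + 21915)/(J(-61) + 18929) = (196 + 21915)/(0 + 18929) = 22111/18929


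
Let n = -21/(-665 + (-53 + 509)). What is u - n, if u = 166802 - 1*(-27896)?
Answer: 40691861/209 ≈ 1.9470e+5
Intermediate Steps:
u = 194698 (u = 166802 + 27896 = 194698)
n = 21/209 (n = -21/(-665 + 456) = -21/(-209) = -1/209*(-21) = 21/209 ≈ 0.10048)
u - n = 194698 - 1*21/209 = 194698 - 21/209 = 40691861/209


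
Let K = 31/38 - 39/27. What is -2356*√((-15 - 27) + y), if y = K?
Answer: -62*I*√554002/3 ≈ -15382.0*I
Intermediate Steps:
K = -215/342 (K = 31*(1/38) - 39*1/27 = 31/38 - 13/9 = -215/342 ≈ -0.62865)
y = -215/342 ≈ -0.62865
-2356*√((-15 - 27) + y) = -2356*√((-15 - 27) - 215/342) = -2356*√(-42 - 215/342) = -62*I*√554002/3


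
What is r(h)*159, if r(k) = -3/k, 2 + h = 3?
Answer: -477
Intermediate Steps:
h = 1 (h = -2 + 3 = 1)
r(h)*159 = -3/1*159 = -3*1*159 = -3*159 = -477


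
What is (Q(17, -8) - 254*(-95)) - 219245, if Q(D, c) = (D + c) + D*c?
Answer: -195242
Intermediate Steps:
Q(D, c) = D + c + D*c
(Q(17, -8) - 254*(-95)) - 219245 = ((17 - 8 + 17*(-8)) - 254*(-95)) - 219245 = ((17 - 8 - 136) + 24130) - 219245 = (-127 + 24130) - 219245 = 24003 - 219245 = -195242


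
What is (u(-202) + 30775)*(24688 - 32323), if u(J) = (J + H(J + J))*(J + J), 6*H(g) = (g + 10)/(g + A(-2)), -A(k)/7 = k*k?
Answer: -92618136275/108 ≈ -8.5758e+8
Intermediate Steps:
A(k) = -7*k**2 (A(k) = -7*k*k = -7*k**2)
H(g) = (10 + g)/(6*(-28 + g)) (H(g) = ((g + 10)/(g - 7*(-2)**2))/6 = ((10 + g)/(g - 7*4))/6 = ((10 + g)/(g - 28))/6 = ((10 + g)/(-28 + g))/6 = (10 + g)/(6*(-28 + g)))
u(J) = 2*J*(J + (10 + 2*J)/(6*(-28 + 2*J))) (u(J) = (J + (10 + (J + J))/(6*(-28 + (J + J))))*(J + J) = (J + (10 + 2*J)/(6*(-28 + 2*J)))*(2*J) = 2*J*(J + (10 + 2*J)/(6*(-28 + 2*J))))
(u(-202) + 30775)*(24688 - 32323) = ((1/3)*(-202)*(5 - 202 + 6*(-202)*(-14 - 202))/(-14 - 202) + 30775)*(24688 - 32323) = ((1/3)*(-202)*(5 - 202 + 6*(-202)*(-216))/(-216) + 30775)*(-7635) = ((1/3)*(-202)*(-1/216)*(5 - 202 + 261792) + 30775)*(-7635) = ((1/3)*(-202)*(-1/216)*261595 + 30775)*(-7635) = (26421095/324 + 30775)*(-7635) = (36392195/324)*(-7635) = -92618136275/108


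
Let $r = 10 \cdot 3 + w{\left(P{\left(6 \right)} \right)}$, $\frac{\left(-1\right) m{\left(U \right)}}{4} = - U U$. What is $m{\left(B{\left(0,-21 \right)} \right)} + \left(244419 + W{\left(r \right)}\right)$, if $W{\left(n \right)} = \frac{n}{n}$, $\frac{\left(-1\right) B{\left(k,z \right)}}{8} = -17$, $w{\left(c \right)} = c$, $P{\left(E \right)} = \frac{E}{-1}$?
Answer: $318404$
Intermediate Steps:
$P{\left(E \right)} = - E$ ($P{\left(E \right)} = E \left(-1\right) = - E$)
$B{\left(k,z \right)} = 136$ ($B{\left(k,z \right)} = \left(-8\right) \left(-17\right) = 136$)
$m{\left(U \right)} = 4 U^{2}$ ($m{\left(U \right)} = - 4 - U U = - 4 \left(- U^{2}\right) = 4 U^{2}$)
$r = 24$ ($r = 10 \cdot 3 - 6 = 30 - 6 = 24$)
$W{\left(n \right)} = 1$
$m{\left(B{\left(0,-21 \right)} \right)} + \left(244419 + W{\left(r \right)}\right) = 4 \cdot 136^{2} + \left(244419 + 1\right) = 4 \cdot 18496 + 244420 = 73984 + 244420 = 318404$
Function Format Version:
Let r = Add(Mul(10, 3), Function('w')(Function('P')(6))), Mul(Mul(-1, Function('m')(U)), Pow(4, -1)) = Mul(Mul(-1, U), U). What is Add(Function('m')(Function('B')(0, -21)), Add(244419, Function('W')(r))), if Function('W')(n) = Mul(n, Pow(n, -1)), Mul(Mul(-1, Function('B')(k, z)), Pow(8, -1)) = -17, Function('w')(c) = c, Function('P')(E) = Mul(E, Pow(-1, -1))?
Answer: 318404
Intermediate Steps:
Function('P')(E) = Mul(-1, E) (Function('P')(E) = Mul(E, -1) = Mul(-1, E))
Function('B')(k, z) = 136 (Function('B')(k, z) = Mul(-8, -17) = 136)
Function('m')(U) = Mul(4, Pow(U, 2)) (Function('m')(U) = Mul(-4, Mul(Mul(-1, U), U)) = Mul(-4, Mul(-1, Pow(U, 2))) = Mul(4, Pow(U, 2)))
r = 24 (r = Add(Mul(10, 3), Mul(-1, 6)) = Add(30, -6) = 24)
Function('W')(n) = 1
Add(Function('m')(Function('B')(0, -21)), Add(244419, Function('W')(r))) = Add(Mul(4, Pow(136, 2)), Add(244419, 1)) = Add(Mul(4, 18496), 244420) = Add(73984, 244420) = 318404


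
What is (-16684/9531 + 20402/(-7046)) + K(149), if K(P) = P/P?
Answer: -122425750/33577713 ≈ -3.6460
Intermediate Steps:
K(P) = 1
(-16684/9531 + 20402/(-7046)) + K(149) = (-16684/9531 + 20402/(-7046)) + 1 = (-16684*1/9531 + 20402*(-1/7046)) + 1 = (-16684/9531 - 10201/3523) + 1 = -156003463/33577713 + 1 = -122425750/33577713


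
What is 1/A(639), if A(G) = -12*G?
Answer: -1/7668 ≈ -0.00013041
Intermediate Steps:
1/A(639) = 1/(-12*639) = 1/(-7668) = -1/7668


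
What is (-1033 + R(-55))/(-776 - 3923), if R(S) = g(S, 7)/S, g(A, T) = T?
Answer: 56822/258445 ≈ 0.21986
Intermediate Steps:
R(S) = 7/S
(-1033 + R(-55))/(-776 - 3923) = (-1033 + 7/(-55))/(-776 - 3923) = (-1033 + 7*(-1/55))/(-4699) = (-1033 - 7/55)*(-1/4699) = -56822/55*(-1/4699) = 56822/258445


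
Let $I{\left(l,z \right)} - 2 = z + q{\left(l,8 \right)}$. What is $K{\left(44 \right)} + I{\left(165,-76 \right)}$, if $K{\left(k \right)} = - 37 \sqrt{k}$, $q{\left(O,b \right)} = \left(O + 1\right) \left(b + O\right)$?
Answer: $28644 - 74 \sqrt{11} \approx 28399.0$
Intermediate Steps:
$q{\left(O,b \right)} = \left(1 + O\right) \left(O + b\right)$
$I{\left(l,z \right)} = 10 + z + l^{2} + 9 l$ ($I{\left(l,z \right)} = 2 + \left(z + \left(l + 8 + l^{2} + l 8\right)\right) = 2 + \left(z + \left(l + 8 + l^{2} + 8 l\right)\right) = 2 + \left(z + \left(8 + l^{2} + 9 l\right)\right) = 2 + \left(8 + z + l^{2} + 9 l\right) = 10 + z + l^{2} + 9 l$)
$K{\left(44 \right)} + I{\left(165,-76 \right)} = - 37 \sqrt{44} + \left(10 - 76 + 165^{2} + 9 \cdot 165\right) = - 37 \cdot 2 \sqrt{11} + \left(10 - 76 + 27225 + 1485\right) = - 74 \sqrt{11} + 28644 = 28644 - 74 \sqrt{11}$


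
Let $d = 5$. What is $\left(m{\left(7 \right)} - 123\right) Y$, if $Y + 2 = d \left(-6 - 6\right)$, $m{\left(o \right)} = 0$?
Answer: $7626$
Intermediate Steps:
$Y = -62$ ($Y = -2 + 5 \left(-6 - 6\right) = -2 + 5 \left(-12\right) = -2 - 60 = -62$)
$\left(m{\left(7 \right)} - 123\right) Y = \left(0 - 123\right) \left(-62\right) = \left(-123\right) \left(-62\right) = 7626$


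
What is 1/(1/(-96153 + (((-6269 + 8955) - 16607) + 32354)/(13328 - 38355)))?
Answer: -2406439564/25027 ≈ -96154.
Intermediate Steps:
1/(1/(-96153 + (((-6269 + 8955) - 16607) + 32354)/(13328 - 38355))) = 1/(1/(-96153 + ((2686 - 16607) + 32354)/(-25027))) = 1/(1/(-96153 + (-13921 + 32354)*(-1/25027))) = 1/(1/(-96153 + 18433*(-1/25027))) = 1/(1/(-96153 - 18433/25027)) = 1/(1/(-2406439564/25027)) = 1/(-25027/2406439564) = -2406439564/25027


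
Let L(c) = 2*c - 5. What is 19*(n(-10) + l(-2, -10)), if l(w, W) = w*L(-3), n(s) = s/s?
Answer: 437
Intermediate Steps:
L(c) = -5 + 2*c
n(s) = 1
l(w, W) = -11*w (l(w, W) = w*(-5 + 2*(-3)) = w*(-5 - 6) = w*(-11) = -11*w)
19*(n(-10) + l(-2, -10)) = 19*(1 - 11*(-2)) = 19*(1 + 22) = 19*23 = 437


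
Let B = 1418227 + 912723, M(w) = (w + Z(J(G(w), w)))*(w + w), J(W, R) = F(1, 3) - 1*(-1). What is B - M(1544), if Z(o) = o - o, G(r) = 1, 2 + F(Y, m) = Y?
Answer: -2436922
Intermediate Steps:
F(Y, m) = -2 + Y
J(W, R) = 0 (J(W, R) = (-2 + 1) - 1*(-1) = -1 + 1 = 0)
Z(o) = 0
M(w) = 2*w**2 (M(w) = (w + 0)*(w + w) = w*(2*w) = 2*w**2)
B = 2330950
B - M(1544) = 2330950 - 2*1544**2 = 2330950 - 2*2383936 = 2330950 - 1*4767872 = 2330950 - 4767872 = -2436922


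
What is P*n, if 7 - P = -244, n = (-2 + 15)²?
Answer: 42419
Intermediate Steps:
n = 169 (n = 13² = 169)
P = 251 (P = 7 - 1*(-244) = 7 + 244 = 251)
P*n = 251*169 = 42419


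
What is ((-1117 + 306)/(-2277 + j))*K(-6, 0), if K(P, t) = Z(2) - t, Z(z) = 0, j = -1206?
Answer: 0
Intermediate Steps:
K(P, t) = -t (K(P, t) = 0 - t = -t)
((-1117 + 306)/(-2277 + j))*K(-6, 0) = ((-1117 + 306)/(-2277 - 1206))*(-1*0) = -811/(-3483)*0 = -811*(-1/3483)*0 = (811/3483)*0 = 0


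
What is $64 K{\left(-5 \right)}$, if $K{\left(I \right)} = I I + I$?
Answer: $1280$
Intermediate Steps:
$K{\left(I \right)} = I + I^{2}$ ($K{\left(I \right)} = I^{2} + I = I + I^{2}$)
$64 K{\left(-5 \right)} = 64 \left(- 5 \left(1 - 5\right)\right) = 64 \left(\left(-5\right) \left(-4\right)\right) = 64 \cdot 20 = 1280$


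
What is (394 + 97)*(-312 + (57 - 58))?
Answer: -153683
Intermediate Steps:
(394 + 97)*(-312 + (57 - 58)) = 491*(-312 - 1) = 491*(-313) = -153683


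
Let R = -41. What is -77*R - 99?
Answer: 3058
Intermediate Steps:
-77*R - 99 = -77*(-41) - 99 = 3157 - 99 = 3058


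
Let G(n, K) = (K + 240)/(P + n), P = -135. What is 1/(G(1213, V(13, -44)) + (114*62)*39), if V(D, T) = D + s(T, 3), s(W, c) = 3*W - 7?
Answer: 539/148576485 ≈ 3.6278e-6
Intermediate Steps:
s(W, c) = -7 + 3*W
V(D, T) = -7 + D + 3*T (V(D, T) = D + (-7 + 3*T) = -7 + D + 3*T)
G(n, K) = (240 + K)/(-135 + n) (G(n, K) = (K + 240)/(-135 + n) = (240 + K)/(-135 + n))
1/(G(1213, V(13, -44)) + (114*62)*39) = 1/((240 + (-7 + 13 + 3*(-44)))/(-135 + 1213) + (114*62)*39) = 1/((240 + (-7 + 13 - 132))/1078 + 7068*39) = 1/((240 - 126)/1078 + 275652) = 1/((1/1078)*114 + 275652) = 1/(57/539 + 275652) = 1/(148576485/539) = 539/148576485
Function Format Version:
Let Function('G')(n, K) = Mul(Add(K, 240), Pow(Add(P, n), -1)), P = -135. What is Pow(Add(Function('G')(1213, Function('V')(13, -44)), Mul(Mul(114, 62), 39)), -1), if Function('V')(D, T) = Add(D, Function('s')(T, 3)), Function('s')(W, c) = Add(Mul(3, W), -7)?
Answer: Rational(539, 148576485) ≈ 3.6278e-6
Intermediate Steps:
Function('s')(W, c) = Add(-7, Mul(3, W))
Function('V')(D, T) = Add(-7, D, Mul(3, T)) (Function('V')(D, T) = Add(D, Add(-7, Mul(3, T))) = Add(-7, D, Mul(3, T)))
Function('G')(n, K) = Mul(Pow(Add(-135, n), -1), Add(240, K)) (Function('G')(n, K) = Mul(Add(K, 240), Pow(Add(-135, n), -1)) = Mul(Add(240, K), Pow(Add(-135, n), -1)) = Mul(Pow(Add(-135, n), -1), Add(240, K)))
Pow(Add(Function('G')(1213, Function('V')(13, -44)), Mul(Mul(114, 62), 39)), -1) = Pow(Add(Mul(Pow(Add(-135, 1213), -1), Add(240, Add(-7, 13, Mul(3, -44)))), Mul(Mul(114, 62), 39)), -1) = Pow(Add(Mul(Pow(1078, -1), Add(240, Add(-7, 13, -132))), Mul(7068, 39)), -1) = Pow(Add(Mul(Rational(1, 1078), Add(240, -126)), 275652), -1) = Pow(Add(Mul(Rational(1, 1078), 114), 275652), -1) = Pow(Add(Rational(57, 539), 275652), -1) = Pow(Rational(148576485, 539), -1) = Rational(539, 148576485)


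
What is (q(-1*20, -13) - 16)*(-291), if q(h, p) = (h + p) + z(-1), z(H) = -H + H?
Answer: 14259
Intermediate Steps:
z(H) = 0
q(h, p) = h + p (q(h, p) = (h + p) + 0 = h + p)
(q(-1*20, -13) - 16)*(-291) = ((-1*20 - 13) - 16)*(-291) = ((-20 - 13) - 16)*(-291) = (-33 - 16)*(-291) = -49*(-291) = 14259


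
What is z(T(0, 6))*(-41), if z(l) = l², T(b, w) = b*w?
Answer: 0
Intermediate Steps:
z(T(0, 6))*(-41) = (0*6)²*(-41) = 0²*(-41) = 0*(-41) = 0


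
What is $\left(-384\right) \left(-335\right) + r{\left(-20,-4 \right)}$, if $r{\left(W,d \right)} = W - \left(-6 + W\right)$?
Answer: $128646$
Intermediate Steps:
$r{\left(W,d \right)} = 6$
$\left(-384\right) \left(-335\right) + r{\left(-20,-4 \right)} = \left(-384\right) \left(-335\right) + 6 = 128640 + 6 = 128646$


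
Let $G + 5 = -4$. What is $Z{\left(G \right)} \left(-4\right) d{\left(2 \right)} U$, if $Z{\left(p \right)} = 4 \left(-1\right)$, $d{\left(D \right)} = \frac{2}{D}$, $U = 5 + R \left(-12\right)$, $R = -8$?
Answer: $1616$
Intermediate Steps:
$G = -9$ ($G = -5 - 4 = -9$)
$U = 101$ ($U = 5 - -96 = 5 + 96 = 101$)
$Z{\left(p \right)} = -4$
$Z{\left(G \right)} \left(-4\right) d{\left(2 \right)} U = \left(-4\right) \left(-4\right) \frac{2}{2} \cdot 101 = 16 \cdot 2 \cdot \frac{1}{2} \cdot 101 = 16 \cdot 1 \cdot 101 = 16 \cdot 101 = 1616$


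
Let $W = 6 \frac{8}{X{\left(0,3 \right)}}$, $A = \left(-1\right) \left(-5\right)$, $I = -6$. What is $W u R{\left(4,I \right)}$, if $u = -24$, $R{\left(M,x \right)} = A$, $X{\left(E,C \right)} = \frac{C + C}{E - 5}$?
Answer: $4800$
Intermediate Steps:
$X{\left(E,C \right)} = \frac{2 C}{-5 + E}$
$A = 5$
$R{\left(M,x \right)} = 5$
$W = -40$ ($W = 6 \frac{8}{2 \cdot 3 \frac{1}{-5 + 0}} = 6 \frac{8}{2 \cdot 3 \frac{1}{-5}} = 6 \frac{8}{2 \cdot 3 \left(- \frac{1}{5}\right)} = 6 \frac{8}{- \frac{6}{5}} = 6 \cdot 8 \left(- \frac{5}{6}\right) = 6 \left(- \frac{20}{3}\right) = -40$)
$W u R{\left(4,I \right)} = \left(-40\right) \left(-24\right) 5 = 960 \cdot 5 = 4800$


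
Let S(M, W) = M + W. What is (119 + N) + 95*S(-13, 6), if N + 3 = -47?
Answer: -596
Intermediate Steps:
N = -50 (N = -3 - 47 = -50)
(119 + N) + 95*S(-13, 6) = (119 - 50) + 95*(-13 + 6) = 69 + 95*(-7) = 69 - 665 = -596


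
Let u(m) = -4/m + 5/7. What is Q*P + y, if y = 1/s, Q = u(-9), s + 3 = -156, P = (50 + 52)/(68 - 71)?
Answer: -131567/3339 ≈ -39.403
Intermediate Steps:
P = -34 (P = 102/(-3) = 102*(-⅓) = -34)
s = -159 (s = -3 - 156 = -159)
u(m) = 5/7 - 4/m (u(m) = -4/m + 5*(⅐) = -4/m + 5/7 = 5/7 - 4/m)
Q = 73/63 (Q = 5/7 - 4/(-9) = 5/7 - 4*(-⅑) = 5/7 + 4/9 = 73/63 ≈ 1.1587)
y = -1/159 (y = 1/(-159) = -1/159 ≈ -0.0062893)
Q*P + y = (73/63)*(-34) - 1/159 = -2482/63 - 1/159 = -131567/3339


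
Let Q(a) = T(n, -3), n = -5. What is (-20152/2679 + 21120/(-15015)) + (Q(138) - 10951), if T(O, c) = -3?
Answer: -2672641450/243789 ≈ -10963.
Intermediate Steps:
Q(a) = -3
(-20152/2679 + 21120/(-15015)) + (Q(138) - 10951) = (-20152/2679 + 21120/(-15015)) + (-3 - 10951) = (-20152*1/2679 + 21120*(-1/15015)) - 10954 = (-20152/2679 - 128/91) - 10954 = -2176744/243789 - 10954 = -2672641450/243789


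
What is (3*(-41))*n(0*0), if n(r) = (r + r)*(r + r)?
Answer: 0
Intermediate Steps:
n(r) = 4*r² (n(r) = (2*r)*(2*r) = 4*r²)
(3*(-41))*n(0*0) = (3*(-41))*(4*(0*0)²) = -492*0² = -492*0 = -123*0 = 0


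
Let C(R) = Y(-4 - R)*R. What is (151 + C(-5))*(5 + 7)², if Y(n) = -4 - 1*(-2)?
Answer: 23184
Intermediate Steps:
Y(n) = -2 (Y(n) = -4 + 2 = -2)
C(R) = -2*R
(151 + C(-5))*(5 + 7)² = (151 - 2*(-5))*(5 + 7)² = (151 + 10)*12² = 161*144 = 23184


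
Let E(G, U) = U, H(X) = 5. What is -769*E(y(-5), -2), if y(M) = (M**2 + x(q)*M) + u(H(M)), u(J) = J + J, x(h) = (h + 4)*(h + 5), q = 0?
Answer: 1538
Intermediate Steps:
x(h) = (4 + h)*(5 + h)
u(J) = 2*J
y(M) = 10 + M**2 + 20*M (y(M) = (M**2 + (20 + 0**2 + 9*0)*M) + 2*5 = (M**2 + (20 + 0 + 0)*M) + 10 = (M**2 + 20*M) + 10 = 10 + M**2 + 20*M)
-769*E(y(-5), -2) = -769*(-2) = 1538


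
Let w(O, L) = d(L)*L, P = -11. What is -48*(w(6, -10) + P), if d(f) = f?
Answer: -4272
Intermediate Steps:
w(O, L) = L**2 (w(O, L) = L*L = L**2)
-48*(w(6, -10) + P) = -48*((-10)**2 - 11) = -48*(100 - 11) = -48*89 = -4272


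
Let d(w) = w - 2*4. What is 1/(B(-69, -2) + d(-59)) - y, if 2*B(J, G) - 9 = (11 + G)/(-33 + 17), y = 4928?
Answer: -9900384/2009 ≈ -4928.0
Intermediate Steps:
d(w) = -8 + w (d(w) = w - 8 = -8 + w)
B(J, G) = 133/32 - G/32 (B(J, G) = 9/2 + ((11 + G)/(-33 + 17))/2 = 9/2 + ((11 + G)/(-16))/2 = 9/2 + ((11 + G)*(-1/16))/2 = 9/2 + (-11/16 - G/16)/2 = 9/2 + (-11/32 - G/32) = 133/32 - G/32)
1/(B(-69, -2) + d(-59)) - y = 1/((133/32 - 1/32*(-2)) + (-8 - 59)) - 1*4928 = 1/((133/32 + 1/16) - 67) - 4928 = 1/(135/32 - 67) - 4928 = 1/(-2009/32) - 4928 = -32/2009 - 4928 = -9900384/2009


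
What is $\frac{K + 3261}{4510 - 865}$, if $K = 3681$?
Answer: $\frac{2314}{1215} \approx 1.9045$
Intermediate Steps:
$\frac{K + 3261}{4510 - 865} = \frac{3681 + 3261}{4510 - 865} = \frac{6942}{3645} = 6942 \cdot \frac{1}{3645} = \frac{2314}{1215}$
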